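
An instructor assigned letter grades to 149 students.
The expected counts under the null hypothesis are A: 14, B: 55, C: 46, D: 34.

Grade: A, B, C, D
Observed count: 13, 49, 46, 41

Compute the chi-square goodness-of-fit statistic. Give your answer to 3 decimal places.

2.167

cat         O        E   (O−E)²/E
A          13       14     0.0714
B          49       55     0.6545
C          46       46     0.0000
D          41       34     1.4412
Sum = 2.167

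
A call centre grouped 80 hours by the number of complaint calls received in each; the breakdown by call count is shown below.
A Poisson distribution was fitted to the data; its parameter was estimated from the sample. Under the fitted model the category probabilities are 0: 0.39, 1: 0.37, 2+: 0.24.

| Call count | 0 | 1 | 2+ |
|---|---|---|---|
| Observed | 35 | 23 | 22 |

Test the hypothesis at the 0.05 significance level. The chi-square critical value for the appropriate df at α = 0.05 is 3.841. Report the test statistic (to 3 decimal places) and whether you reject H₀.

2.343; do not reject

Expected counts E_i = n·p_i: 80×0.39 = 31.2, 80×0.37 = 29.6, 80×0.24 = 19.2.
χ² = (35−31.2)²/31.2 + (23−29.6)²/29.6 + (22−19.2)²/19.2
   = 0.4628 + 1.4716 + 0.4083
Sum = 2.343
df = 1. Since 2.343 < 3.841, we do not reject H₀.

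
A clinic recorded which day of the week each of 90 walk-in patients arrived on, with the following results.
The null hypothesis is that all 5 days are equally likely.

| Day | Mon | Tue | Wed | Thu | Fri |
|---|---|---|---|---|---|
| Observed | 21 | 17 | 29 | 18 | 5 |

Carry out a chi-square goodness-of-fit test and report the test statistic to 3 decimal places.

16.667

Expected count for each of the 5 categories: 90/5 = 18.
χ² = (21−18)²/18 + (17−18)²/18 + (29−18)²/18 + (18−18)²/18 + (5−18)²/18
   = 0.5000 + 0.0556 + 6.7222 + 0.0000 + 9.3889
Sum = 16.667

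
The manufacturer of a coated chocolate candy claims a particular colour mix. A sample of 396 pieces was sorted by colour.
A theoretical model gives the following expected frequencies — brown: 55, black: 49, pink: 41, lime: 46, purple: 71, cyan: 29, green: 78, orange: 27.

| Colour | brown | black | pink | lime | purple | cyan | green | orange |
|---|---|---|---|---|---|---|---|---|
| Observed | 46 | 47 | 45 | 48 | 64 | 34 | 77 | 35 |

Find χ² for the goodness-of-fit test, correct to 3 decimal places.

cat         O        E   (O−E)²/E
brown      46       55     1.4727
black      47       49     0.0816
pink       45       41     0.3902
lime       48       46     0.0870
purple     64       71     0.6901
cyan       34       29     0.8621
green      77       78     0.0128
orange     35       27     2.3704
Sum = 5.967

5.967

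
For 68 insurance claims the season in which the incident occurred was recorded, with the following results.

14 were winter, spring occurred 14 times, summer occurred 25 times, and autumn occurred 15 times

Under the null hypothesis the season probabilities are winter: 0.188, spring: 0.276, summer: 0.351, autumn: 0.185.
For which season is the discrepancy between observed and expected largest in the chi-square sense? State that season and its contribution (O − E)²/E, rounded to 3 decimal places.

spring, 1.211

Expected counts E_i = n·p_i: 68×0.188 = 12.784, 68×0.276 = 18.768, 68×0.351 = 23.868, 68×0.185 = 12.58.
winter: (14 − 12.784)²/12.784 = 1.478656/12.784 = 0.1157
spring: (14 − 18.768)²/18.768 = 22.733824/18.768 = 1.2113
summer: (25 − 23.868)²/23.868 = 1.281424/23.868 = 0.0537
autumn: (15 − 12.58)²/12.58 = 5.8564/12.58 = 0.4655
The largest term is for spring: 1.211.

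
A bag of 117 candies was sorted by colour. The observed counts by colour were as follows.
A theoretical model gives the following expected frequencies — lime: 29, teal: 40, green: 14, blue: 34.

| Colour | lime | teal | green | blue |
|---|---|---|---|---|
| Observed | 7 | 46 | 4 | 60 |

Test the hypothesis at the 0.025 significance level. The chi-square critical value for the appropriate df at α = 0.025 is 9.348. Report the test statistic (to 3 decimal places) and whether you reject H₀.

cat         O        E   (O−E)²/E
lime        7       29    16.6897
teal       46       40     0.9000
green       4       14     7.1429
blue       60       34    19.8824
Sum = 44.615
df = 3. Since 44.615 > 9.348, we reject H₀.

44.615; reject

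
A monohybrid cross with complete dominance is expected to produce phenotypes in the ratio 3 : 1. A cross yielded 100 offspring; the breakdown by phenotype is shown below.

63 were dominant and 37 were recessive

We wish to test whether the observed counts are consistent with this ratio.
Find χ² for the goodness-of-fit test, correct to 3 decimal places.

7.680

Ratio total = 4. Expected counts: 100×3/4 = 75, 100×1/4 = 25.
cat            O        E   (O−E)²/E
dominant      63       75     1.9200
recessive     37       25     5.7600
Sum = 7.680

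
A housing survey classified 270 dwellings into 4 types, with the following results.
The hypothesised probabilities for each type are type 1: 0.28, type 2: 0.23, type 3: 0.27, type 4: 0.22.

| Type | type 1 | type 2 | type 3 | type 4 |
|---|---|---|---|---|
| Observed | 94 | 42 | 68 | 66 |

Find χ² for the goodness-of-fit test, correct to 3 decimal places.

Expected counts E_i = n·p_i: 270×0.28 = 75.6, 270×0.23 = 62.1, 270×0.27 = 72.9, 270×0.22 = 59.4.
type 1: (94 − 75.6)²/75.6 = 338.56/75.6 = 4.4783
type 2: (42 − 62.1)²/62.1 = 404.01/62.1 = 6.5058
type 3: (68 − 72.9)²/72.9 = 24.01/72.9 = 0.3294
type 4: (66 − 59.4)²/59.4 = 43.56/59.4 = 0.7333
Sum = 12.047

12.047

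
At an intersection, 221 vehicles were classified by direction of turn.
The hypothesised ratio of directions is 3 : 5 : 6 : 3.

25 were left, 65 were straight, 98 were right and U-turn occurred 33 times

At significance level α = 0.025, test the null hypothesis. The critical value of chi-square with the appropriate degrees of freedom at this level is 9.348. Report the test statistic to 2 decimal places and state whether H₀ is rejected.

Ratio total = 17. Expected counts: 221×3/17 = 39, 221×5/17 = 65, 221×6/17 = 78, 221×3/17 = 39.
χ² = (25−39)²/39 + (65−65)²/65 + (98−78)²/78 + (33−39)²/39
   = 5.026 + 0.000 + 5.128 + 0.923
Sum = 11.08
df = 3. Since 11.08 > 9.348, we reject H₀.

11.08; reject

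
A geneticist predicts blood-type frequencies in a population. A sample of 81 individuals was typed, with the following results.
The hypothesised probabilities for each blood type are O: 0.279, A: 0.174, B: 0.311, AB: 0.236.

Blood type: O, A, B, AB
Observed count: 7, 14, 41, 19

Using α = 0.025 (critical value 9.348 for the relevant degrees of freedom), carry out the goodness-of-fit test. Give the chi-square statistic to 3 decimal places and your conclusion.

20.690; reject

Expected counts E_i = n·p_i: 81×0.279 = 22.599, 81×0.174 = 14.094, 81×0.311 = 25.191, 81×0.236 = 19.116.
χ² = (7−22.599)²/22.599 + (14−14.094)²/14.094 + (41−25.191)²/25.191 + (19−19.116)²/19.116
   = 10.7672 + 0.0006 + 9.9212 + 0.0007
Sum = 20.690
df = 3. Since 20.690 > 9.348, we reject H₀.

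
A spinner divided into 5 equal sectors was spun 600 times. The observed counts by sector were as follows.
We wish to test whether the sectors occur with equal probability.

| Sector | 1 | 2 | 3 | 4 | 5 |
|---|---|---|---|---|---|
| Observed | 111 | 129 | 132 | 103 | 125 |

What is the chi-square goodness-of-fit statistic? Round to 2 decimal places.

Expected count for each of the 5 categories: 600/5 = 120.
cat         O        E   (O−E)²/E
1         111      120      0.675
2         129      120      0.675
3         132      120      1.200
4         103      120      2.408
5         125      120      0.208
Sum = 5.17

5.17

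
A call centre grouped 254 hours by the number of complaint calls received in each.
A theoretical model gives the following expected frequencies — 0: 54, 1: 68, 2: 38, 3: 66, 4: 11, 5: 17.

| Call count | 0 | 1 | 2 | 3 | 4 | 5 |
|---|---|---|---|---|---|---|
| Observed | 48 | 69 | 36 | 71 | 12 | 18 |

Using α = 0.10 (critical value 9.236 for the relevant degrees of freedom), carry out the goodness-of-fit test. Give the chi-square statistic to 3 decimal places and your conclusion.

cat         O        E   (O−E)²/E
0          48       54     0.6667
1          69       68     0.0147
2          36       38     0.1053
3          71       66     0.3788
4          12       11     0.0909
5          18       17     0.0588
Sum = 1.315
df = 5. Since 1.315 < 9.236, we do not reject H₀.

1.315; do not reject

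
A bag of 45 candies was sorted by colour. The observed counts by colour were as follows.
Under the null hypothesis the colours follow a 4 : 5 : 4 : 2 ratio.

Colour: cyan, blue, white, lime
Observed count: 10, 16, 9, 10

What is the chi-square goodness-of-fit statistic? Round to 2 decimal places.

3.82

Ratio total = 15. Expected counts: 45×4/15 = 12, 45×5/15 = 15, 45×4/15 = 12, 45×2/15 = 6.
cat         O        E   (O−E)²/E
cyan       10       12      0.333
blue       16       15      0.067
white       9       12      0.750
lime       10        6      2.667
Sum = 3.82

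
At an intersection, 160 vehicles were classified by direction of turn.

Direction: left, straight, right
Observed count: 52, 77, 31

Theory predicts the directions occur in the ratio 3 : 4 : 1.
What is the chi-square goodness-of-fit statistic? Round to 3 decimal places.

7.229

Ratio total = 8. Expected counts: 160×3/8 = 60, 160×4/8 = 80, 160×1/8 = 20.
left: (52 − 60)²/60 = 64/60 = 1.0667
straight: (77 − 80)²/80 = 9/80 = 0.1125
right: (31 − 20)²/20 = 121/20 = 6.0500
Sum = 7.229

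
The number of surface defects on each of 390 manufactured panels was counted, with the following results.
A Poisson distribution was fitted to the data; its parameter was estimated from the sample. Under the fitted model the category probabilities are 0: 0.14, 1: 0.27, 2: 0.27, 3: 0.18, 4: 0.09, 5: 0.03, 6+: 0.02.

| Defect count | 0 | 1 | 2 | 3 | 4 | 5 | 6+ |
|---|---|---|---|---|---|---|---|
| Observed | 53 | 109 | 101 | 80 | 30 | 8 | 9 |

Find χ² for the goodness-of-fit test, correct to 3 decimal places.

Expected counts E_i = n·p_i: 390×0.14 = 54.6, 390×0.27 = 105.3, 390×0.27 = 105.3, 390×0.18 = 70.2, 390×0.09 = 35.1, 390×0.03 = 11.7, 390×0.02 = 7.8.
cat         O        E   (O−E)²/E
0          53     54.6     0.0469
1         109    105.3     0.1300
2         101    105.3     0.1756
3          80     70.2     1.3681
4          30     35.1     0.7410
5           8     11.7     1.1701
6+          9      7.8     0.1846
Sum = 3.816

3.816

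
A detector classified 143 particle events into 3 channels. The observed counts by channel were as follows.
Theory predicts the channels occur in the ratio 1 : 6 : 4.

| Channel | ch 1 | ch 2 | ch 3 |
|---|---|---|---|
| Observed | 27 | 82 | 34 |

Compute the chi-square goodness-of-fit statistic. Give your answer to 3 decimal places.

Ratio total = 11. Expected counts: 143×1/11 = 13, 143×6/11 = 78, 143×4/11 = 52.
ch 1: (27 − 13)²/13 = 196/13 = 15.0769
ch 2: (82 − 78)²/78 = 16/78 = 0.2051
ch 3: (34 − 52)²/52 = 324/52 = 6.2308
Sum = 21.513

21.513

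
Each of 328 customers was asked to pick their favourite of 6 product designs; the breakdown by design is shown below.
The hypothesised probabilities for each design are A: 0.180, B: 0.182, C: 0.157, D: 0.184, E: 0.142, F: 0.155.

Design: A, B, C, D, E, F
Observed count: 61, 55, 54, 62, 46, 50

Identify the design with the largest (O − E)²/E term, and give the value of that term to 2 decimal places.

B, 0.37

Expected counts E_i = n·p_i: 328×0.180 = 59.04, 328×0.182 = 59.696, 328×0.157 = 51.496, 328×0.184 = 60.352, 328×0.142 = 46.576, 328×0.155 = 50.84.
χ² = (61−59.04)²/59.04 + (55−59.696)²/59.696 + (54−51.496)²/51.496 + (62−60.352)²/60.352 + (46−46.576)²/46.576 + (50−50.84)²/50.84
   = 0.065 + 0.369 + 0.122 + 0.045 + 0.007 + 0.014
The largest term is for B: 0.37.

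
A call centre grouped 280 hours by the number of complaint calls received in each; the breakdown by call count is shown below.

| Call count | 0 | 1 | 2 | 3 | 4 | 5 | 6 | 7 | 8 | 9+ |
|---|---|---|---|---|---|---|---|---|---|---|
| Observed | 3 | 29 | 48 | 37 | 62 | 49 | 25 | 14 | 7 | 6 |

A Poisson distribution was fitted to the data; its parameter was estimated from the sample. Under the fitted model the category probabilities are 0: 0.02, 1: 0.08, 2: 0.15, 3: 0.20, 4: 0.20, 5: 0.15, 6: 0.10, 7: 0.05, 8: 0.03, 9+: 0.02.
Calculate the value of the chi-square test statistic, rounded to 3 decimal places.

Expected counts E_i = n·p_i: 280×0.02 = 5.6, 280×0.08 = 22.4, 280×0.15 = 42, 280×0.20 = 56, 280×0.20 = 56, 280×0.15 = 42, 280×0.10 = 28, 280×0.05 = 14, 280×0.03 = 8.4, 280×0.02 = 5.6.
0: (3 − 5.6)²/5.6 = 6.76/5.6 = 1.2071
1: (29 − 22.4)²/22.4 = 43.56/22.4 = 1.9446
2: (48 − 42)²/42 = 36/42 = 0.8571
3: (37 − 56)²/56 = 361/56 = 6.4464
4: (62 − 56)²/56 = 36/56 = 0.6429
5: (49 − 42)²/42 = 49/42 = 1.1667
6: (25 − 28)²/28 = 9/28 = 0.3214
7: (14 − 14)²/14 = 0/14 = 0.0000
8: (7 − 8.4)²/8.4 = 1.96/8.4 = 0.2333
9+: (6 − 5.6)²/5.6 = 0.16/5.6 = 0.0286
Sum = 12.848

12.848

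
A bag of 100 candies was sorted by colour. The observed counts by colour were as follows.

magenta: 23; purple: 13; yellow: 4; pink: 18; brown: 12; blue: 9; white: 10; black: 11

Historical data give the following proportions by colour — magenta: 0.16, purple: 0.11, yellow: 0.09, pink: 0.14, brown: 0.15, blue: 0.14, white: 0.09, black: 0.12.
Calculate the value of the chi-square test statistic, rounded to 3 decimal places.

Expected counts E_i = n·p_i: 100×0.16 = 16, 100×0.11 = 11, 100×0.09 = 9, 100×0.14 = 14, 100×0.15 = 15, 100×0.14 = 14, 100×0.09 = 9, 100×0.12 = 12.
χ² = (23−16)²/16 + (13−11)²/11 + (4−9)²/9 + (18−14)²/14 + (12−15)²/15 + (9−14)²/14 + (10−9)²/9 + (11−12)²/12
   = 3.0625 + 0.3636 + 2.7778 + 1.1429 + 0.6000 + 1.7857 + 0.1111 + 0.0833
Sum = 9.927

9.927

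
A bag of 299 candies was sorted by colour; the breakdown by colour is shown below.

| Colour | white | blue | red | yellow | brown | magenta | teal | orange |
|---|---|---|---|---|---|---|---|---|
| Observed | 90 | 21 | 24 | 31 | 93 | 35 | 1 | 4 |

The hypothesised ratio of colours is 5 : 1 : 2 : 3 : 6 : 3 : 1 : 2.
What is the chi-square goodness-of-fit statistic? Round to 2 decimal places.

49.32

Ratio total = 23. Expected counts: 299×5/23 = 65, 299×1/23 = 13, 299×2/23 = 26, 299×3/23 = 39, 299×6/23 = 78, 299×3/23 = 39, 299×1/23 = 13, 299×2/23 = 26.
χ² = (90−65)²/65 + (21−13)²/13 + (24−26)²/26 + (31−39)²/39 + (93−78)²/78 + (35−39)²/39 + (1−13)²/13 + (4−26)²/26
   = 9.615 + 4.923 + 0.154 + 1.641 + 2.885 + 0.410 + 11.077 + 18.615
Sum = 49.32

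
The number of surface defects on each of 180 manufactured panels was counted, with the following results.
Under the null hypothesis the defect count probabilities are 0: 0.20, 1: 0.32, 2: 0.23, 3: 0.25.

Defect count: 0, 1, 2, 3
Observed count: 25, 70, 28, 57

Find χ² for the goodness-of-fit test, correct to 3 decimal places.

13.568

Expected counts E_i = n·p_i: 180×0.20 = 36, 180×0.32 = 57.6, 180×0.23 = 41.4, 180×0.25 = 45.
cat         O        E   (O−E)²/E
0          25       36     3.3611
1          70     57.6     2.6694
2          28     41.4     4.3372
3          57       45     3.2000
Sum = 13.568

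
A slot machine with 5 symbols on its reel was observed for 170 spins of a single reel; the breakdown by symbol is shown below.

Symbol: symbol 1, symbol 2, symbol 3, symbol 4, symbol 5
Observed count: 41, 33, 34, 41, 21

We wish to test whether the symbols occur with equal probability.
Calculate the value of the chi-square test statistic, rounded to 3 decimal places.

Expected count for each of the 5 categories: 170/5 = 34.
cat           O        E   (O−E)²/E
symbol 1     41       34     1.4412
symbol 2     33       34     0.0294
symbol 3     34       34     0.0000
symbol 4     41       34     1.4412
symbol 5     21       34     4.9706
Sum = 7.882

7.882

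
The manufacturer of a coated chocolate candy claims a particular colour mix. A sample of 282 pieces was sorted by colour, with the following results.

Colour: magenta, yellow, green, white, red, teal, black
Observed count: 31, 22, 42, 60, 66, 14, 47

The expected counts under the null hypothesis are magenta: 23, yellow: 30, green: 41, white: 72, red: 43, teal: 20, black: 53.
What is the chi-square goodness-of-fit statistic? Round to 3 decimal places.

21.722

magenta: (31 − 23)²/23 = 64/23 = 2.7826
yellow: (22 − 30)²/30 = 64/30 = 2.1333
green: (42 − 41)²/41 = 1/41 = 0.0244
white: (60 − 72)²/72 = 144/72 = 2.0000
red: (66 − 43)²/43 = 529/43 = 12.3023
teal: (14 − 20)²/20 = 36/20 = 1.8000
black: (47 − 53)²/53 = 36/53 = 0.6792
Sum = 21.722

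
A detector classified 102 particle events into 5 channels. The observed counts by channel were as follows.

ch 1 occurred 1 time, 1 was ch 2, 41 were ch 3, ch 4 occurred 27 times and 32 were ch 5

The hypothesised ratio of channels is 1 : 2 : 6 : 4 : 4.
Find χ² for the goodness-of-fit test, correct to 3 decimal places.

Ratio total = 17. Expected counts: 102×1/17 = 6, 102×2/17 = 12, 102×6/17 = 36, 102×4/17 = 24, 102×4/17 = 24.
χ² = (1−6)²/6 + (1−12)²/12 + (41−36)²/36 + (27−24)²/24 + (32−24)²/24
   = 4.1667 + 10.0833 + 0.6944 + 0.3750 + 2.6667
Sum = 17.986

17.986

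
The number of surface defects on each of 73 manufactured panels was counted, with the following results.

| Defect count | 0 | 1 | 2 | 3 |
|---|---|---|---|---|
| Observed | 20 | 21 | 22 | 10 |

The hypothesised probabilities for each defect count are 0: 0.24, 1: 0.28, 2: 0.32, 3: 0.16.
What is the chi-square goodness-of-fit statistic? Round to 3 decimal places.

0.687

Expected counts E_i = n·p_i: 73×0.24 = 17.52, 73×0.28 = 20.44, 73×0.32 = 23.36, 73×0.16 = 11.68.
cat         O        E   (O−E)²/E
0          20    17.52     0.3511
1          21    20.44     0.0153
2          22    23.36     0.0792
3          10    11.68     0.2416
Sum = 0.687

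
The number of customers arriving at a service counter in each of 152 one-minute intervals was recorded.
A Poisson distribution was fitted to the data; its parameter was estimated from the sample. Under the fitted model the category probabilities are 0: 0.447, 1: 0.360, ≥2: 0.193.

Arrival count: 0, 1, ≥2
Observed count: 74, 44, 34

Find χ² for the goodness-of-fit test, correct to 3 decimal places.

3.381

Expected counts E_i = n·p_i: 152×0.447 = 67.944, 152×0.360 = 54.72, 152×0.193 = 29.336.
χ² = (74−67.944)²/67.944 + (44−54.72)²/54.72 + (34−29.336)²/29.336
   = 0.5398 + 2.1001 + 0.7415
Sum = 3.381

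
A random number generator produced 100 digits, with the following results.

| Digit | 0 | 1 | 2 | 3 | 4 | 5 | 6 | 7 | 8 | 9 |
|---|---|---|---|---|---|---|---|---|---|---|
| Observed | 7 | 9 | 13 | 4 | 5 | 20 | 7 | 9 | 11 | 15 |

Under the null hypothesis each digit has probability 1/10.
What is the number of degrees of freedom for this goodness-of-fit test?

9

There are k = 10 categories and no parameters were estimated from the data, so df = 10 − 1 = 9.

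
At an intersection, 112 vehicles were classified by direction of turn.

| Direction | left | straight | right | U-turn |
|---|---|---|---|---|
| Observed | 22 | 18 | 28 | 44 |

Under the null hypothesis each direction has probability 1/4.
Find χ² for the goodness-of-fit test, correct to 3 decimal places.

Expected count for each of the 4 categories: 112/4 = 28.
left: (22 − 28)²/28 = 36/28 = 1.2857
straight: (18 − 28)²/28 = 100/28 = 3.5714
right: (28 − 28)²/28 = 0/28 = 0.0000
U-turn: (44 − 28)²/28 = 256/28 = 9.1429
Sum = 14.000

14.000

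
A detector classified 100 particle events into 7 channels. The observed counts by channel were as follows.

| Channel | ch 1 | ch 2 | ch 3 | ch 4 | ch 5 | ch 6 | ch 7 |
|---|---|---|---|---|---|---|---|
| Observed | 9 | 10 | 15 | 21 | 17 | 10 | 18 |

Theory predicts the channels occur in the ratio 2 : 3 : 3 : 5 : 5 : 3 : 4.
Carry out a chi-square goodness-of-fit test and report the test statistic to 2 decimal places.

2.29

Ratio total = 25. Expected counts: 100×2/25 = 8, 100×3/25 = 12, 100×3/25 = 12, 100×5/25 = 20, 100×5/25 = 20, 100×3/25 = 12, 100×4/25 = 16.
χ² = (9−8)²/8 + (10−12)²/12 + (15−12)²/12 + (21−20)²/20 + (17−20)²/20 + (10−12)²/12 + (18−16)²/16
   = 0.125 + 0.333 + 0.750 + 0.050 + 0.450 + 0.333 + 0.250
Sum = 2.29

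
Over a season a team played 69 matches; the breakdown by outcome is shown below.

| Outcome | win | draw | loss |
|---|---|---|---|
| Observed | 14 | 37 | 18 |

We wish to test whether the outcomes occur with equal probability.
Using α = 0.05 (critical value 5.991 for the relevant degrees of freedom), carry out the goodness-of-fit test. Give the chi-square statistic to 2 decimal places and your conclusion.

13.13; reject

Expected count for each of the 3 categories: 69/3 = 23.
χ² = (14−23)²/23 + (37−23)²/23 + (18−23)²/23
   = 3.522 + 8.522 + 1.087
Sum = 13.13
df = 2. Since 13.13 > 5.991, we reject H₀.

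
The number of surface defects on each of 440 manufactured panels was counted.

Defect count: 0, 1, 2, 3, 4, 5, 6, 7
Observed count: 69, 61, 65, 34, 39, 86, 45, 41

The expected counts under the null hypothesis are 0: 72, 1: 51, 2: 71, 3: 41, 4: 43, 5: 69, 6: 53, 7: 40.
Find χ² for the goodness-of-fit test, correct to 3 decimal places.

0: (69 − 72)²/72 = 9/72 = 0.1250
1: (61 − 51)²/51 = 100/51 = 1.9608
2: (65 − 71)²/71 = 36/71 = 0.5070
3: (34 − 41)²/41 = 49/41 = 1.1951
4: (39 − 43)²/43 = 16/43 = 0.3721
5: (86 − 69)²/69 = 289/69 = 4.1884
6: (45 − 53)²/53 = 64/53 = 1.2075
7: (41 − 40)²/40 = 1/40 = 0.0250
Sum = 9.581

9.581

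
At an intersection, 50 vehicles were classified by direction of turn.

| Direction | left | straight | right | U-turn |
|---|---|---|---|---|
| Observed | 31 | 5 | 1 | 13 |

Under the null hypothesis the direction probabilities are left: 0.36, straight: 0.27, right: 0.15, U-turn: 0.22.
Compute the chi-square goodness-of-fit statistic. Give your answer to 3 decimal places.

Expected counts E_i = n·p_i: 50×0.36 = 18, 50×0.27 = 13.5, 50×0.15 = 7.5, 50×0.22 = 11.
left: (31 − 18)²/18 = 169/18 = 9.3889
straight: (5 − 13.5)²/13.5 = 72.25/13.5 = 5.3519
right: (1 − 7.5)²/7.5 = 42.25/7.5 = 5.6333
U-turn: (13 − 11)²/11 = 4/11 = 0.3636
Sum = 20.738

20.738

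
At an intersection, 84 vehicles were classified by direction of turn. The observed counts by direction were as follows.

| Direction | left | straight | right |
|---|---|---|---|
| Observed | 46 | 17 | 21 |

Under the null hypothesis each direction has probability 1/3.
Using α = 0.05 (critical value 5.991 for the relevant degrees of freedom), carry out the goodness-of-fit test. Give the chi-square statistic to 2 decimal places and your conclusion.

Expected count for each of the 3 categories: 84/3 = 28.
left: (46 − 28)²/28 = 324/28 = 11.571
straight: (17 − 28)²/28 = 121/28 = 4.321
right: (21 − 28)²/28 = 49/28 = 1.750
Sum = 17.64
df = 2. Since 17.64 > 5.991, we reject H₀.

17.64; reject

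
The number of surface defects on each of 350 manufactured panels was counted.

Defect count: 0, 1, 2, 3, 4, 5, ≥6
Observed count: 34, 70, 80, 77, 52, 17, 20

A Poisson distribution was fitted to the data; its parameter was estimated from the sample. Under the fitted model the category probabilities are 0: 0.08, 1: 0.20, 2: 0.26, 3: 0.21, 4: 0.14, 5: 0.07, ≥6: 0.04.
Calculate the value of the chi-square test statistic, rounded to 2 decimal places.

7.83

Expected counts E_i = n·p_i: 350×0.08 = 28, 350×0.20 = 70, 350×0.26 = 91, 350×0.21 = 73.5, 350×0.14 = 49, 350×0.07 = 24.5, 350×0.04 = 14.
χ² = (34−28)²/28 + (70−70)²/70 + (80−91)²/91 + (77−73.5)²/73.5 + (52−49)²/49 + (17−24.5)²/24.5 + (20−14)²/14
   = 1.286 + 0.000 + 1.330 + 0.167 + 0.184 + 2.296 + 2.571
Sum = 7.83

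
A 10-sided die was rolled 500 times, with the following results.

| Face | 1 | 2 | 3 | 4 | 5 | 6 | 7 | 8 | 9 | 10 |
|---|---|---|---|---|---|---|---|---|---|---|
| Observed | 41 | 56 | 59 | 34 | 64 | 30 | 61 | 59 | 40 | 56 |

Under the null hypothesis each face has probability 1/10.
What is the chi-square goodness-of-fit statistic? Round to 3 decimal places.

27.760

Expected count for each of the 10 categories: 500/10 = 50.
1: (41 − 50)²/50 = 81/50 = 1.6200
2: (56 − 50)²/50 = 36/50 = 0.7200
3: (59 − 50)²/50 = 81/50 = 1.6200
4: (34 − 50)²/50 = 256/50 = 5.1200
5: (64 − 50)²/50 = 196/50 = 3.9200
6: (30 − 50)²/50 = 400/50 = 8.0000
7: (61 − 50)²/50 = 121/50 = 2.4200
8: (59 − 50)²/50 = 81/50 = 1.6200
9: (40 − 50)²/50 = 100/50 = 2.0000
10: (56 − 50)²/50 = 36/50 = 0.7200
Sum = 27.760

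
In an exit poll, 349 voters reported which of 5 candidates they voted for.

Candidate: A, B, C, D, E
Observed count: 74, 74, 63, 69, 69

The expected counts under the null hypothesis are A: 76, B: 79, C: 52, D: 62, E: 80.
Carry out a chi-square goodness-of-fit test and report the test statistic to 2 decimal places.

5.00

A: (74 − 76)²/76 = 4/76 = 0.053
B: (74 − 79)²/79 = 25/79 = 0.316
C: (63 − 52)²/52 = 121/52 = 2.327
D: (69 − 62)²/62 = 49/62 = 0.790
E: (69 − 80)²/80 = 121/80 = 1.513
Sum = 5.00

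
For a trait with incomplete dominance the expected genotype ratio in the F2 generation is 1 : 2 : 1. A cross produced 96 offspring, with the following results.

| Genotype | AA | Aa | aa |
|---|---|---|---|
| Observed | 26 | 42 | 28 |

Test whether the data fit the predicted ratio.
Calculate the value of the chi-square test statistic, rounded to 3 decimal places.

1.583

Ratio total = 4. Expected counts: 96×1/4 = 24, 96×2/4 = 48, 96×1/4 = 24.
AA: (26 − 24)²/24 = 4/24 = 0.1667
Aa: (42 − 48)²/48 = 36/48 = 0.7500
aa: (28 − 24)²/24 = 16/24 = 0.6667
Sum = 1.583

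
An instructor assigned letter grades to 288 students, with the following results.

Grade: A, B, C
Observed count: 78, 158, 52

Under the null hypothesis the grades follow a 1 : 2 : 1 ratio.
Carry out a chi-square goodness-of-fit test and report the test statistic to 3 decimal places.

Ratio total = 4. Expected counts: 288×1/4 = 72, 288×2/4 = 144, 288×1/4 = 72.
χ² = (78−72)²/72 + (158−144)²/144 + (52−72)²/72
   = 0.5000 + 1.3611 + 5.5556
Sum = 7.417

7.417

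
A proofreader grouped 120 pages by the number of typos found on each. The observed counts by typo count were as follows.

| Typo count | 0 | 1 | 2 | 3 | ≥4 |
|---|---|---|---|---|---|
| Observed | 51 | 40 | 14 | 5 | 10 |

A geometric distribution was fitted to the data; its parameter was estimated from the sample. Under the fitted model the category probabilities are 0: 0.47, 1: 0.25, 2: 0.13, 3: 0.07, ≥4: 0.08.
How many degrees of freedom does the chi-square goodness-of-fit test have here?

There are k = 5 categories and 1 parameter estimated from the data, so df = 5 − 1 − 1 = 3.

3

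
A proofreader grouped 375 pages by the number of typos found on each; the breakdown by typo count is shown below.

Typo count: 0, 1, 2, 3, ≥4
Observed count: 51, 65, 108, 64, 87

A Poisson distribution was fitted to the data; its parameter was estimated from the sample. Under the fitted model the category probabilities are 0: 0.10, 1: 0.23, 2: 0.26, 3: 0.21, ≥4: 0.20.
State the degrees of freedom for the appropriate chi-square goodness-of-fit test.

3

There are k = 5 categories and 1 parameter estimated from the data, so df = 5 − 1 − 1 = 3.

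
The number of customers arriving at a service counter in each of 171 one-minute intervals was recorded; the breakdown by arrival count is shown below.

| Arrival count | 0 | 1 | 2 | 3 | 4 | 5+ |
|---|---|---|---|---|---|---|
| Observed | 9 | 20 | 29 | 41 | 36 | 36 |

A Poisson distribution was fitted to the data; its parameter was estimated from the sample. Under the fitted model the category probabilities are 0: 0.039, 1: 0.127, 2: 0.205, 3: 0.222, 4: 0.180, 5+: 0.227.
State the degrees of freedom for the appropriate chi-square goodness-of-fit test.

4

There are k = 6 categories and 1 parameter estimated from the data, so df = 6 − 1 − 1 = 4.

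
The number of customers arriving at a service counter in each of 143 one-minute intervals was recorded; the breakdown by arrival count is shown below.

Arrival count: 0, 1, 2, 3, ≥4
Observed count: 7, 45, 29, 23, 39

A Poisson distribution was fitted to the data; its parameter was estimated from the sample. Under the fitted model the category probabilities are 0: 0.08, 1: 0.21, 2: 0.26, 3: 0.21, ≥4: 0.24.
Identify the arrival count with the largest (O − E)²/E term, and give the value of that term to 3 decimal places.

1, 7.463

Expected counts E_i = n·p_i: 143×0.08 = 11.44, 143×0.21 = 30.03, 143×0.26 = 37.18, 143×0.21 = 30.03, 143×0.24 = 34.32.
χ² = (7−11.44)²/11.44 + (45−30.03)²/30.03 + (29−37.18)²/37.18 + (23−30.03)²/30.03 + (39−34.32)²/34.32
   = 1.7232 + 7.4626 + 1.7997 + 1.6457 + 0.6382
The largest term is for 1: 7.463.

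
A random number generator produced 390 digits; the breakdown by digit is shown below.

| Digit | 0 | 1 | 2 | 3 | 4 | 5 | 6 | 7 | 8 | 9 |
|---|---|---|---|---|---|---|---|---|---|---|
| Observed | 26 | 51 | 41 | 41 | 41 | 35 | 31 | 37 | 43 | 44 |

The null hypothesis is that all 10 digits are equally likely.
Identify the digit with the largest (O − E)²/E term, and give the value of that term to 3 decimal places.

Expected count for each of the 10 categories: 390/10 = 39.
χ² = (26−39)²/39 + (51−39)²/39 + (41−39)²/39 + (41−39)²/39 + (41−39)²/39 + (35−39)²/39 + (31−39)²/39 + (37−39)²/39 + (43−39)²/39 + (44−39)²/39
   = 4.3333 + 3.6923 + 0.1026 + 0.1026 + 0.1026 + 0.4103 + 1.6410 + 0.1026 + 0.4103 + 0.6410
The largest term is for 0: 4.333.

0, 4.333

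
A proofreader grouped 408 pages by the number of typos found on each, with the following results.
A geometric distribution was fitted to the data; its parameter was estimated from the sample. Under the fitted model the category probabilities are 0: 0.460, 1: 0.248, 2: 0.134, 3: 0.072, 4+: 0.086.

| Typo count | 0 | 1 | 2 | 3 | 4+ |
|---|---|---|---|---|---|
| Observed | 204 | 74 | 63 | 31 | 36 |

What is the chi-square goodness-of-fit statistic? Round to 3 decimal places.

Expected counts E_i = n·p_i: 408×0.460 = 187.68, 408×0.248 = 101.184, 408×0.134 = 54.672, 408×0.072 = 29.376, 408×0.086 = 35.088.
0: (204 − 187.68)²/187.68 = 266.3424/187.68 = 1.4191
1: (74 − 101.184)²/101.184 = 738.969856/101.184 = 7.3032
2: (63 − 54.672)²/54.672 = 69.355584/54.672 = 1.2686
3: (31 − 29.376)²/29.376 = 2.637376/29.376 = 0.0898
4+: (36 − 35.088)²/35.088 = 0.831744/35.088 = 0.0237
Sum = 10.104

10.104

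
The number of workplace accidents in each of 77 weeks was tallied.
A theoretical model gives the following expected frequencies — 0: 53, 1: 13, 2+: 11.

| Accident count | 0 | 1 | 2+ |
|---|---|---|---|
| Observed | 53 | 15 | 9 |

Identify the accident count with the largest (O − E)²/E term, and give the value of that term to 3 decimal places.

2+, 0.364

0: (53 − 53)²/53 = 0/53 = 0.0000
1: (15 − 13)²/13 = 4/13 = 0.3077
2+: (9 − 11)²/11 = 4/11 = 0.3636
The largest term is for 2+: 0.364.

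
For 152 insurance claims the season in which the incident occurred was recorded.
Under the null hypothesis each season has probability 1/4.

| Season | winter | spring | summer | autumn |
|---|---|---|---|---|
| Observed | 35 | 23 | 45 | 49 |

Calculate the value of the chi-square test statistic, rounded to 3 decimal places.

Expected count for each of the 4 categories: 152/4 = 38.
cat         O        E   (O−E)²/E
winter     35       38     0.2368
spring     23       38     5.9211
summer     45       38     1.2895
autumn     49       38     3.1842
Sum = 10.632

10.632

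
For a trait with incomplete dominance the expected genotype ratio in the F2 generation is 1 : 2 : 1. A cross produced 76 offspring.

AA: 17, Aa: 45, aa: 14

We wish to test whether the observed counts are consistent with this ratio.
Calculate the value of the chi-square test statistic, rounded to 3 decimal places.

2.816

Ratio total = 4. Expected counts: 76×1/4 = 19, 76×2/4 = 38, 76×1/4 = 19.
χ² = (17−19)²/19 + (45−38)²/38 + (14−19)²/19
   = 0.2105 + 1.2895 + 1.3158
Sum = 2.816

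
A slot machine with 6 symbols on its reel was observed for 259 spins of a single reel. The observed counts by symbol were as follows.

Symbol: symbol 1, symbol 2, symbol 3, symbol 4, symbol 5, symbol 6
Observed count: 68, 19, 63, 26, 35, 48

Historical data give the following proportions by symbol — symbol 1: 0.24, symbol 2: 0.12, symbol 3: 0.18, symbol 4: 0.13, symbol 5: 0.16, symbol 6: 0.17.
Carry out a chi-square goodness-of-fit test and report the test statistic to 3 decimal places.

Expected counts E_i = n·p_i: 259×0.24 = 62.16, 259×0.12 = 31.08, 259×0.18 = 46.62, 259×0.13 = 33.67, 259×0.16 = 41.44, 259×0.17 = 44.03.
symbol 1: (68 − 62.16)²/62.16 = 34.1056/62.16 = 0.5487
symbol 2: (19 − 31.08)²/31.08 = 145.9264/31.08 = 4.6952
symbol 3: (63 − 46.62)²/46.62 = 268.3044/46.62 = 5.7551
symbol 4: (26 − 33.67)²/33.67 = 58.8289/33.67 = 1.7472
symbol 5: (35 − 41.44)²/41.44 = 41.4736/41.44 = 1.0008
symbol 6: (48 − 44.03)²/44.03 = 15.7609/44.03 = 0.3580
Sum = 14.105

14.105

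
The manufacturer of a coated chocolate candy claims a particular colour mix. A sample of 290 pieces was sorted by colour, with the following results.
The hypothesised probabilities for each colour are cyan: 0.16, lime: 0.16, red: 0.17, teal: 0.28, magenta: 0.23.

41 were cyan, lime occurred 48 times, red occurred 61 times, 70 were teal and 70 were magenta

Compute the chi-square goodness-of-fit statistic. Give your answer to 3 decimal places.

Expected counts E_i = n·p_i: 290×0.16 = 46.4, 290×0.16 = 46.4, 290×0.17 = 49.3, 290×0.28 = 81.2, 290×0.23 = 66.7.
cat          O        E   (O−E)²/E
cyan        41     46.4     0.6284
lime        48     46.4     0.0552
red         61     49.3     2.7767
teal        70     81.2     1.5448
magenta     70     66.7     0.1633
Sum = 5.168

5.168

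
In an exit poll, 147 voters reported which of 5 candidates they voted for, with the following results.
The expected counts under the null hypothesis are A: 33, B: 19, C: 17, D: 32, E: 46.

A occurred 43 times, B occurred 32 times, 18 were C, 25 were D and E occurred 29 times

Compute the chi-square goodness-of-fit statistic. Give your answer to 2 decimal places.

χ² = (43−33)²/33 + (32−19)²/19 + (18−17)²/17 + (25−32)²/32 + (29−46)²/46
   = 3.030 + 8.895 + 0.059 + 1.531 + 6.283
Sum = 19.80

19.80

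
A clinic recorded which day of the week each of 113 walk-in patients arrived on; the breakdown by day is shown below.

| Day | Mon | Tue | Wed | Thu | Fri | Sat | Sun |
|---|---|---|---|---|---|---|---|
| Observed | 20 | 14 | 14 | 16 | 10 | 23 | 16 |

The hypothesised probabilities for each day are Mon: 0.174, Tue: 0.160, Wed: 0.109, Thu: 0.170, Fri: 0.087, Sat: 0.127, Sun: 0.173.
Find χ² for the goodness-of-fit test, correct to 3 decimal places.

Expected counts E_i = n·p_i: 113×0.174 = 19.662, 113×0.160 = 18.08, 113×0.109 = 12.317, 113×0.170 = 19.21, 113×0.087 = 9.831, 113×0.127 = 14.351, 113×0.173 = 19.549.
cat         O        E   (O−E)²/E
Mon        20   19.662     0.0058
Tue        14    18.08     0.9207
Wed        14   12.317     0.2300
Thu        16    19.21     0.5364
Fri        10    9.831     0.0029
Sat        23   14.351     5.2125
Sun        16   19.549     0.6443
Sum = 7.553

7.553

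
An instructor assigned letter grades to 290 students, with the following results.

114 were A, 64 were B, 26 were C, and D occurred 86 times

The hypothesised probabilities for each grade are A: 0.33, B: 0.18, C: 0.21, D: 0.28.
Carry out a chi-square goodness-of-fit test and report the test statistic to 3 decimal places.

26.451

Expected counts E_i = n·p_i: 290×0.33 = 95.7, 290×0.18 = 52.2, 290×0.21 = 60.9, 290×0.28 = 81.2.
A: (114 − 95.7)²/95.7 = 334.89/95.7 = 3.4994
B: (64 − 52.2)²/52.2 = 139.24/52.2 = 2.6674
C: (26 − 60.9)²/60.9 = 1218.01/60.9 = 20.0002
D: (86 − 81.2)²/81.2 = 23.04/81.2 = 0.2837
Sum = 26.451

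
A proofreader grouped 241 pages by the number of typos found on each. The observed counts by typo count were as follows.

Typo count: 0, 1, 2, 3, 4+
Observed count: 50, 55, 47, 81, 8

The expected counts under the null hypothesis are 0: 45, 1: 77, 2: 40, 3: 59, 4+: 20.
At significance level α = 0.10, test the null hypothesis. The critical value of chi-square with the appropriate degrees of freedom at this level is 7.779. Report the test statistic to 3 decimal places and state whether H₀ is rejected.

0: (50 − 45)²/45 = 25/45 = 0.5556
1: (55 − 77)²/77 = 484/77 = 6.2857
2: (47 − 40)²/40 = 49/40 = 1.2250
3: (81 − 59)²/59 = 484/59 = 8.2034
4+: (8 − 20)²/20 = 144/20 = 7.2000
Sum = 23.470
df = 4. Since 23.470 > 7.779, we reject H₀.

23.470; reject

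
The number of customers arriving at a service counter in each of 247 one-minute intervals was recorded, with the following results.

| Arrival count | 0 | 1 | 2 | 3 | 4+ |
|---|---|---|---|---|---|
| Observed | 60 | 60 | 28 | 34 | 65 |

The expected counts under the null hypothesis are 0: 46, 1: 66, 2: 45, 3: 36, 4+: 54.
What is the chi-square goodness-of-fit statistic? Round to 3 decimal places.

13.580

χ² = (60−46)²/46 + (60−66)²/66 + (28−45)²/45 + (34−36)²/36 + (65−54)²/54
   = 4.2609 + 0.5455 + 6.4222 + 0.1111 + 2.2407
Sum = 13.580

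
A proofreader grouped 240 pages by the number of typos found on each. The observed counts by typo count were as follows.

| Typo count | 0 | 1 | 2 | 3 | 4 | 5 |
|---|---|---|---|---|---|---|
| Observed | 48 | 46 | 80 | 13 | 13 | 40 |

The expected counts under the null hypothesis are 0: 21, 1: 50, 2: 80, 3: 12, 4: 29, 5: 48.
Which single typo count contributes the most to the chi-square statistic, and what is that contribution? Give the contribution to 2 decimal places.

χ² = (48−21)²/21 + (46−50)²/50 + (80−80)²/80 + (13−12)²/12 + (13−29)²/29 + (40−48)²/48
   = 34.714 + 0.320 + 0.000 + 0.083 + 8.828 + 1.333
The largest term is for 0: 34.71.

0, 34.71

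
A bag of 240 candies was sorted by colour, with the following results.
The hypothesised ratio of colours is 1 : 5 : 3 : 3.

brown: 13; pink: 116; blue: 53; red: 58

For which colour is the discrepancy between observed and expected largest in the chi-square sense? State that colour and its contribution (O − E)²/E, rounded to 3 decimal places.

pink, 2.560

Ratio total = 12. Expected counts: 240×1/12 = 20, 240×5/12 = 100, 240×3/12 = 60, 240×3/12 = 60.
cat         O        E   (O−E)²/E
brown      13       20     2.4500
pink      116      100     2.5600
blue       53       60     0.8167
red        58       60     0.0667
The largest term is for pink: 2.560.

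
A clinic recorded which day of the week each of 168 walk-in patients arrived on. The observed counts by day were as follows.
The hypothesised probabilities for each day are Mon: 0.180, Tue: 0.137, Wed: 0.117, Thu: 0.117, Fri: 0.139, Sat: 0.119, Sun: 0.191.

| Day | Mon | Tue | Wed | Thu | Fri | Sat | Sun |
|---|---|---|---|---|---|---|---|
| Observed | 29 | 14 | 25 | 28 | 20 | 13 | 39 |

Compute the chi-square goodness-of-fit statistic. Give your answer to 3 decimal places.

Expected counts E_i = n·p_i: 168×0.180 = 30.24, 168×0.137 = 23.016, 168×0.117 = 19.656, 168×0.117 = 19.656, 168×0.139 = 23.352, 168×0.119 = 19.992, 168×0.191 = 32.088.
χ² = (29−30.24)²/30.24 + (14−23.016)²/23.016 + (25−19.656)²/19.656 + (28−19.656)²/19.656 + (20−23.352)²/23.352 + (13−19.992)²/19.992 + (39−32.088)²/32.088
   = 0.0508 + 3.5318 + 1.4529 + 3.5420 + 0.4812 + 2.4454 + 1.4889
Sum = 12.993

12.993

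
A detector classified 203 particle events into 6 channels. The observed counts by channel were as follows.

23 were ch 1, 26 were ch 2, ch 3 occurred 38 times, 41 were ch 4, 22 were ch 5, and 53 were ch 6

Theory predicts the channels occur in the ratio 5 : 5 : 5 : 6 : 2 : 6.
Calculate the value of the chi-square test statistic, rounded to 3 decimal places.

Ratio total = 29. Expected counts: 203×5/29 = 35, 203×5/29 = 35, 203×5/29 = 35, 203×6/29 = 42, 203×2/29 = 14, 203×6/29 = 42.
ch 1: (23 − 35)²/35 = 144/35 = 4.1143
ch 2: (26 − 35)²/35 = 81/35 = 2.3143
ch 3: (38 − 35)²/35 = 9/35 = 0.2571
ch 4: (41 − 42)²/42 = 1/42 = 0.0238
ch 5: (22 − 14)²/14 = 64/14 = 4.5714
ch 6: (53 − 42)²/42 = 121/42 = 2.8810
Sum = 14.162

14.162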